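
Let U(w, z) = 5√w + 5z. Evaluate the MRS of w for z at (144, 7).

MRS = 1/24

MU_w = 5/(2√w), MU_z = 5.
MRS = 5/(2√w) ÷ 5.
At (144, 7): MRS = 1/24.
That is, one extra unit of w is worth 1/24 units of z at the margin.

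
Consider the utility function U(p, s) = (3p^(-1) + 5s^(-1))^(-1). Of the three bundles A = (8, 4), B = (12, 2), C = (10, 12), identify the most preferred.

Evaluate utility at each bundle:
U(A) = 0.615.
U(B) = 0.364.
U(C) = 1.395.
Highest utility is C, so C ≻ A ≻ B.

Bundle C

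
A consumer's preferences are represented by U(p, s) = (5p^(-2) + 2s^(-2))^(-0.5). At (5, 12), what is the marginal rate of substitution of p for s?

For CES with ρ = -2, MRS = (5/2)·(s/p)^3.
At (5, 12): MRS = 864/25.
So at (5, 12) the consumer would give up 864/25 units of s for one more unit of p.

MRS = 864/25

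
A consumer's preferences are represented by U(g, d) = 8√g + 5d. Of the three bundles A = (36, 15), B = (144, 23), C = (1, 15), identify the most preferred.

Bundle B

Evaluate utility at each bundle:
U(A) = 123.000.
U(B) = 211.000.
U(C) = 83.000.
Highest utility is B, so B ≻ A ≻ C.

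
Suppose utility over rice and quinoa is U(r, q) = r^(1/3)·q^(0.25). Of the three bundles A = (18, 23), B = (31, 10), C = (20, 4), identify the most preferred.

Bundle A

Evaluate utility at each bundle:
U(A) = 5.739.
U(B) = 5.586.
U(C) = 3.839.
Highest utility is A, so A ≻ B ≻ C.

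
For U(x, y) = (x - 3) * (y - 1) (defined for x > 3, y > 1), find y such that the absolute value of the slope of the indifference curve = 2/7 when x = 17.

MU_x = (y−1), MU_y = (x−3).
MRS = (y−1)/(x−3).
Substitute x = 17: MRS = (y − 1)/14. Setting this equal to 2/7 gives y − 1 = (2/7)·14 = 4, so y = 5.

y = 5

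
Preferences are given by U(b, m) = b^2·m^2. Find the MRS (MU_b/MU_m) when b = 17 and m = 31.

MRS = 31/17

MU_b = 2·b·m^2 and MU_m = 2·b^2·m.
MRS = MU_b/MU_m = m/b.
At (17, 31): MRS = 31/17.
That is, one extra unit of b is worth 31/17 units of m at the margin.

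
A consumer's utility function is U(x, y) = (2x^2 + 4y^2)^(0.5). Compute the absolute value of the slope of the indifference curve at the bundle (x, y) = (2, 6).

MRS = 1/6

For CES with ρ = 2, MRS = (2/4)·(y/x)^(-1).
At (2, 6): MRS = 1/6.
So at (2, 6) the consumer would give up 1/6 units of y for one more unit of x.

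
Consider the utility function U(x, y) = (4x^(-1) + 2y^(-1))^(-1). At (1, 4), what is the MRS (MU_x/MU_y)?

For CES with ρ = -1, MRS = (4/2)·(y/x)^2.
At (1, 4): MRS = 32.
The indifference curve has slope −32 at this bundle.

MRS = 32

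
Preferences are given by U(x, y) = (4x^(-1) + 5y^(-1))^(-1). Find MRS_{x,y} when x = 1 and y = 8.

For CES with ρ = -1, MRS = (4/5)·(y/x)^2.
At (1, 8): MRS = 51.2.
The indifference curve has slope −51.2 at this bundle.

MRS = 51.2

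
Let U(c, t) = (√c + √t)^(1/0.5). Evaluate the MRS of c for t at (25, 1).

MRS = 0.2

For CES with ρ = 0.5, MRS = √(t/c).
At (25, 1): MRS = 0.2.
So at (25, 1) the consumer would give up 0.2 units of t for one more unit of c.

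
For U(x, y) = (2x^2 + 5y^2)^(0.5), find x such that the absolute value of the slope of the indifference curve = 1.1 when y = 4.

For CES with ρ = 2, MRS = (2/5)·(y/x)^(-1).
Setting (2/5)·(4/x)^(-1) = 1.1 gives (4/x)^(-1) = 2.75, so 4/x = 4/11 and x = 11.

x = 11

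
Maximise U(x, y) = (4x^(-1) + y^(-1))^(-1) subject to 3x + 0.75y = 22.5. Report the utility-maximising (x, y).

x* = 6, y* = 6

For CES with ρ = -1, MRS = (4/1)·(y/x)^2.
Tangency: set MRS = p_x/p_y = 3/0.75 = 4.
So (y/x)^2 = 1; taking the square root, y/x = 1, i.e. y = x.
Substitute into the budget 3·x + 0.75·y = 22.5: 3.75·x = 22.5, so x* = 6 and y* = 6.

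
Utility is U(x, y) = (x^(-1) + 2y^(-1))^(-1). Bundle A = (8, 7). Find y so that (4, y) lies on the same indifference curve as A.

U depends on (x, y) only through S = x^(-1) + 2y^(-1), so equal utility means equal S. At (8, 7): S = 23/56.
With x = 4: 4^(-1) = 0.25, so 2y^(-1) = 23/56 − 0.25 = 9/56, i.e. y^(-1) = 9/112.
Hence y = 1/(9/112) = 112/9.
Check: U(4, 112/9) = 2.4348.

y = 112/9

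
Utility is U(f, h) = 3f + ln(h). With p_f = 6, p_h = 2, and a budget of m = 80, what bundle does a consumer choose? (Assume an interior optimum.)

f* = 13, h* = 1

MU_f = 3, MU_h = 1/h.
MRS = 3 ÷ (1/h).
Tangency: set MRS = p_f/p_h = 6/2 = 3.
MRS depends only on h: 3·h = 3 ⇒ h* = 3/3 = 1.
From the budget, 6·f = 80 − 2·1 = 78, so f* = 13.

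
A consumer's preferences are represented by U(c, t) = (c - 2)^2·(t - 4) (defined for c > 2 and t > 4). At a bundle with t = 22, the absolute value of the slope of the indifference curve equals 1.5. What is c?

c = 26

MU_c = 2·(c−2)·(t−4), MU_t = (c−2)^2.
MRS = (2/1)·(t−4)/(c−2).
Substitute t = 22: MRS = 36/(c − 2). Setting this equal to 1.5 gives c − 2 = 36/1.5 = 24, so c = 26.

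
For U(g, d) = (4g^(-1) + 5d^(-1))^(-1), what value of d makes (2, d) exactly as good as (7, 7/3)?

d = 7

U depends on (g, d) only through S = 4g^(-1) + 5d^(-1), so equal utility means equal S. At (7, 7/3): S = 19/7.
With g = 2: 4·2^(-1) = 2, so 5d^(-1) = 19/7 − 2 = 5/7, i.e. d^(-1) = 1/7.
Hence d = 1/(1/7) = 7.
Check: U(2, 7) = 0.3684.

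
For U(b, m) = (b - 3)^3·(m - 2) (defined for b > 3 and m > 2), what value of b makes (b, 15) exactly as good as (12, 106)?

U(12, 106) = 75816.
Set U(b, 15) = 75816 and solve.
With m = 15: (15 − 2) = 13, so (b − 3)^3 = 75816/13 = 5832.
Taking the cube root (with b > 3): b − 3 = 18, so b = 21.
Check: U(21, 15) = 75816.

b = 21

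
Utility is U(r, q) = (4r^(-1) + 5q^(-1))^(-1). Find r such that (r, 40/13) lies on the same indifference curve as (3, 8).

U depends on (r, q) only through S = 4r^(-1) + 5q^(-1), so equal utility means equal S. At (3, 8): S = 47/24.
With q = 40/13: 5·(40/13)^(-1) = 1.625, so 4r^(-1) = 47/24 − 1.625 = 1/3, i.e. r^(-1) = 1/12.
Hence r = 1/(1/12) = 12.
Check: U(12, 40/13) = 0.5106.

r = 12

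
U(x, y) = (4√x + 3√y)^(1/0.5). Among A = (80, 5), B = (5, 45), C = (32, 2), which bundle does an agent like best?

Bundle A

Evaluate utility at each bundle:
U(A) = 1805.000.
U(B) = 845.000.
U(C) = 722.000.
Highest utility is A, so A ≻ B ≻ C.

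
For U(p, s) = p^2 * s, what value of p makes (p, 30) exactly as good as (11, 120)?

U(11, 120) = 14520.
Set U(p, 30) = 14520 and solve.
With s = 30: p^2 = 14520/30 = 484; taking the square root, p = 22.
Check: U(22, 30) = 14520.

p = 22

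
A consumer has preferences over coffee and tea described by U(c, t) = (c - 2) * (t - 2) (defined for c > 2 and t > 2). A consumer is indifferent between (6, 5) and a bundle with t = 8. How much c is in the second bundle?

c = 4

U(6, 5) = 12.
Set U(c, 8) = 12 and solve.
With t = 8: (8 − 2) = 6, so (c − 2) = 12/6 = 2.
So c = 2 + 2 = 4.
Check: U(4, 8) = 12.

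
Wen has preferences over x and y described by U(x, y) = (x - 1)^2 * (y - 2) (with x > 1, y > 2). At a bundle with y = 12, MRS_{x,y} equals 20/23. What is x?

MU_x = 2·(x−1)·(y−2), MU_y = (x−1)^2.
MRS = (2/1)·(y−2)/(x−1).
Substitute y = 12: MRS = 20/(x − 1). Setting this equal to 20/23 gives x − 1 = 20/(20/23) = 23, so x = 24.

x = 24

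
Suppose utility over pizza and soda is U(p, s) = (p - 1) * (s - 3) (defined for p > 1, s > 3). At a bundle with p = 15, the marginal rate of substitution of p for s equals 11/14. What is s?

s = 14

MU_p = (s−3), MU_s = (p−1).
MRS = (s−3)/(p−1).
Substitute p = 15: MRS = (s − 3)/14. Setting this equal to 11/14 gives s − 3 = (11/14)·14 = 11, so s = 14.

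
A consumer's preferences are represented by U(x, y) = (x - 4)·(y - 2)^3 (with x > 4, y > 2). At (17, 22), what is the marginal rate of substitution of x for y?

MRS = 20/39

MU_x = (y−2)^3, MU_y = 3·(x−4)·(y−2)^2.
MRS = (1/3)·(y−2)/(x−4).
At (17, 22): MRS = 20/39.
The indifference curve has slope −20/39 at this bundle.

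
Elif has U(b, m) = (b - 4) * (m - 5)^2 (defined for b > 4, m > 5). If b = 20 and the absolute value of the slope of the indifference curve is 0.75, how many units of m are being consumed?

MU_b = (m−5)^2, MU_m = 2·(b−4)·(m−5).
MRS = (1/2)·(m−5)/(b−4).
Substitute b = 20: MRS = (m − 5)/32. Setting this equal to 0.75 gives m − 5 = 0.75·32 = 24, so m = 29.

m = 29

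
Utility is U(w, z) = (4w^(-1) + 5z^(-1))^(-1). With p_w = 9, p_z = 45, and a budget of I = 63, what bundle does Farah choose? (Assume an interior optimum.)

w* = 2, z* = 1

For CES with ρ = -1, MRS = (4/5)·(z/w)^2.
Tangency: set MRS = p_w/p_z = 9/45 = 0.2.
So (z/w)^2 = 0.25; taking the square root, z/w = 0.5, i.e. z = 0.5·w.
Substitute into the budget 9·w + 45·z = 63: 31.5·w = 63, so w* = 2 and z* = 0.5·2 = 1.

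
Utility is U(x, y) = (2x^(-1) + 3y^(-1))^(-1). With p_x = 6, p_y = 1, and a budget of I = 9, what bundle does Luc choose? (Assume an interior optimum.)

For CES with ρ = -1, MRS = (2/3)·(y/x)^2.
Tangency: set MRS = p_x/p_y = 6/1 = 6.
So (y/x)^2 = 9; taking the square root, y/x = 3, i.e. y = 3·x.
Substitute into the budget 6·x + 1·y = 9: 9·x = 9, so x* = 1 and y* = 3·1 = 3.

x* = 1, y* = 3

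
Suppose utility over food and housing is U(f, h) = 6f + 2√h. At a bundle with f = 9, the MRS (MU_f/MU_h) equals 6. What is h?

MU_f = 6, MU_h = 2/(2√h).
MRS = 6 ÷ (2/(2√h)).
MRS depends only on h: 6·√h = 6 ⇒ √h = 6/6 = 1 ⇒ h = 1.

h = 1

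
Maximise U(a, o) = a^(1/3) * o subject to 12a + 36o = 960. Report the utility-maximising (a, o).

a* = 20, o* = 20

MU_a = 1/3·a^(-2/3)·o and MU_o = a^(1/3).
MRS = MU_a/MU_o = (1/3)·o/a.
Tangency: set MRS = p_a/p_o = 12/36 = 1/3.
So (1/3)·o/a = 1/3, i.e. o = a.
Substitute into the budget 12·a + 36·o = 960: 48·a = 960, so a* = 20.
Then o* = 20.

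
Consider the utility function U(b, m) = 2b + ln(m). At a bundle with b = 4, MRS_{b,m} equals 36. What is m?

m = 18

MU_b = 2, MU_m = 1/m.
MRS = 2 ÷ (1/m).
MRS depends only on m: 2·m = 36 ⇒ m = 36/2 = 18.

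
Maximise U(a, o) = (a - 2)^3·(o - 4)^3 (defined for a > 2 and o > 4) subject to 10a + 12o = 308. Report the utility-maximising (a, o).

a* = 14, o* = 14

MU_a = 3·(a−2)^2·(o−4)^3, MU_o = 3·(a−2)^3·(o−4)^2.
MRS = (o−4)/(a−2).
Tangency: set MRS = p_a/p_o = 10/12 = 5/6.
So (o − 4)/(a − 2) = 5/6, i.e. (o − 4) = (5/6)·(a − 2).
Rewrite the budget in excess-of-subsistence terms: 10·(a − 2) + 12·(o − 4) = 308 − 10·2 − 12·4 = 240.
Substituting, 20·(a − 2) = 240, so a − 2 = 12 and a* = 14.
Then o − 4 = (5/6)·12 = 10, so o* = 14.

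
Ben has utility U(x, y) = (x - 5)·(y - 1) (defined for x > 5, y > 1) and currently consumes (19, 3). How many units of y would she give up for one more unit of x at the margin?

MU_x = (y−1), MU_y = (x−5).
MRS = (y−1)/(x−5).
At (19, 3): MRS = 1/7.
That is, one extra unit of x is worth 1/7 units of y at the margin.

MRS = 1/7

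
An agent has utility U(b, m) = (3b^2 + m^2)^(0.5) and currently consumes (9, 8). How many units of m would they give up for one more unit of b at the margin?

For CES with ρ = 2, MRS = (3/1)·(m/b)^(-1).
At (9, 8): MRS = 3.375.
The indifference curve has slope −3.375 at this bundle.

MRS = 3.375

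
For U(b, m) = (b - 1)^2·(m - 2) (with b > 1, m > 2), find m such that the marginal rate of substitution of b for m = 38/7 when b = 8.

m = 21

MU_b = 2·(b−1)·(m−2), MU_m = (b−1)^2.
MRS = (2/1)·(m−2)/(b−1).
Substitute b = 8: MRS = (m − 2)/3.5. Setting this equal to 38/7 gives m − 2 = (38/7)·3.5 = 19, so m = 21.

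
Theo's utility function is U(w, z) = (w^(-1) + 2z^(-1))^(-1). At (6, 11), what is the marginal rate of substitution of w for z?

MRS = 121/72

For CES with ρ = -1, MRS = (1/2)·(z/w)^2.
At (6, 11): MRS = 121/72.
That is, one extra unit of w is worth 121/72 units of z at the margin.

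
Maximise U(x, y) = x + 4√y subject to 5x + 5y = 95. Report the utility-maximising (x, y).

MU_x = 1, MU_y = 4/(2√y).
MRS = 1 ÷ (4/(2√y)).
Tangency: set MRS = p_x/p_y = 5/5 = 1.
MRS depends only on y: 0.5·√y = 1 ⇒ √y = 1/0.5 = 2 ⇒ y* = 4.
From the budget, 5·x = 95 − 5·4 = 75, so x* = 15.

x* = 15, y* = 4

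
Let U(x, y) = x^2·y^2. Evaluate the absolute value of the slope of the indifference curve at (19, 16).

MRS = 16/19

MU_x = 2·x·y^2 and MU_y = 2·x^2·y.
MRS = MU_x/MU_y = y/x.
At (19, 16): MRS = 16/19.
That is, one extra unit of x is worth 16/19 units of y at the margin.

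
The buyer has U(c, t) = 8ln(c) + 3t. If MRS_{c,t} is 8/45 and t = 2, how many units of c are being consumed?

c = 15

MU_c = 8/c, MU_t = 3.
MRS = 8/c ÷ 3.
MRS depends only on c: (8/3)/c = 8/45 ⇒ c = (8/3)/(8/45) = 15.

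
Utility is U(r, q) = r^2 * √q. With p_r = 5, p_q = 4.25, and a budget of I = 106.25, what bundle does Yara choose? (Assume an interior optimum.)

r* = 17, q* = 5

MU_r = 2·r·√q and MU_q = 0.5·r^2·q^(-0.5).
MRS = MU_r/MU_q = (4)·q/r.
Tangency: set MRS = p_r/p_q = 5/4.25 = 20/17.
So (4)·q/r = 20/17, i.e. q = (5/17)·r.
Substitute into the budget 5·r + 4.25·q = 106.25: 6.25·r = 106.25, so r* = 17.
Then q* = (5/17)·17 = 5.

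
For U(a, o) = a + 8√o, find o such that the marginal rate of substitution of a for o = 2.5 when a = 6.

o = 100

MU_a = 1, MU_o = 8/(2√o).
MRS = 1 ÷ (8/(2√o)).
MRS depends only on o: 0.25·√o = 2.5 ⇒ √o = 2.5/0.25 = 10 ⇒ o = 100.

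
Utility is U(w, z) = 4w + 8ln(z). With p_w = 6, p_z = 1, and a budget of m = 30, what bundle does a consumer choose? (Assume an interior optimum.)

w* = 3, z* = 12

MU_w = 4, MU_z = 8/z.
MRS = 4 ÷ (8/z).
Tangency: set MRS = p_w/p_z = 6/1 = 6.
MRS depends only on z: 0.5·z = 6 ⇒ z* = 6/0.5 = 12.
From the budget, 6·w = 30 − 1·12 = 18, so w* = 3.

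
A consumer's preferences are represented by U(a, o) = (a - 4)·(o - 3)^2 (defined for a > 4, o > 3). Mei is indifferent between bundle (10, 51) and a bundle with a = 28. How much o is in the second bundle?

o = 27

U(10, 51) = 13824.
Set U(28, o) = 13824 and solve.
With a = 28: (28 − 4) = 24, so (o − 3)^2 = 13824/24 = 576.
Taking the square root (with o > 3): o − 3 = 24, so o = 27.
Check: U(28, 27) = 13824.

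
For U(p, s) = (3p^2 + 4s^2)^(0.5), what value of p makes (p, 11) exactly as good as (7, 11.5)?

U depends on (p, s) only through S = 3p^2 + 4s^2, so equal utility means equal S. At (7, 11.5): S = 676.
With s = 11: 4·11^2 = 484, so 3p^2 = 676 − 484 = 192, i.e. p^2 = 64.
Hence p = √64 = 8.
Check: U(8, 11) = 26.

p = 8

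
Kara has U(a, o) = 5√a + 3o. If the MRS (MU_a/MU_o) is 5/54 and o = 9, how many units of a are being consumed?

a = 81

MU_a = 5/(2√a), MU_o = 3.
MRS = 5/(2√a) ÷ 3.
MRS depends only on a: (5/6)/√a = 5/54 ⇒ √a = (5/6)/(5/54) = 9 ⇒ a = 81.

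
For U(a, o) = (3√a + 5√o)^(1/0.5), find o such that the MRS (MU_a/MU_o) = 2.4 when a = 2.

o = 32

For CES with ρ = 0.5, MRS = (3/5)·√(o/a).
Setting (3/5)·√(o/2) = 2.4 gives √(o/2) = 4, so o/2 = 16 and o = 32.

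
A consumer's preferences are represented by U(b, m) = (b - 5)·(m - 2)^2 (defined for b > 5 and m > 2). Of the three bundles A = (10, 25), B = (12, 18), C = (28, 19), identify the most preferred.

Bundle C

Evaluate utility at each bundle:
U(A) = 2645.
U(B) = 1792.
U(C) = 6647.
Highest utility is C, so C ≻ A ≻ B.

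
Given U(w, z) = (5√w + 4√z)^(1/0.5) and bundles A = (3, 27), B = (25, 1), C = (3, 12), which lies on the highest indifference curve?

Evaluate utility at each bundle:
U(A) = 867.000.
U(B) = 841.000.
U(C) = 507.000.
Highest utility is A, so A ≻ B ≻ C.

Bundle A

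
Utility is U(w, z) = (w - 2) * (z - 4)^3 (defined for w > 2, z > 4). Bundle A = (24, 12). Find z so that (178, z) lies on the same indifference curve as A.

z = 8

U(24, 12) = 11264.
Set U(178, z) = 11264 and solve.
With w = 178: (178 − 2) = 176, so (z − 4)^3 = 11264/176 = 64.
Taking the cube root (with z > 4): z − 4 = 4, so z = 8.
Check: U(178, 8) = 11264.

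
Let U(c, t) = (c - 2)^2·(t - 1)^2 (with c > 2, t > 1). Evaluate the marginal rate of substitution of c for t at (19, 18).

MRS = 1

MU_c = 2·(c−2)·(t−1)^2, MU_t = 2·(c−2)^2·(t−1).
MRS = (t−1)/(c−2).
At (19, 18): MRS = 1.
That is, one extra unit of c is worth 1 units of t at the margin.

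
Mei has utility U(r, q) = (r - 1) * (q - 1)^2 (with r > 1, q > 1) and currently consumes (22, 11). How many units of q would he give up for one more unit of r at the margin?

MRS = 5/21

MU_r = (q−1)^2, MU_q = 2·(r−1)·(q−1).
MRS = (1/2)·(q−1)/(r−1).
At (22, 11): MRS = 5/21.
That is, one extra unit of r is worth 5/21 units of q at the margin.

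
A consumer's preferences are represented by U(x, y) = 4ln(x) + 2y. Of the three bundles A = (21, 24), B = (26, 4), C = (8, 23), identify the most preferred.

Bundle A

Evaluate utility at each bundle:
U(A) = 60.178.
U(B) = 21.032.
U(C) = 54.318.
Highest utility is A, so A ≻ C ≻ B.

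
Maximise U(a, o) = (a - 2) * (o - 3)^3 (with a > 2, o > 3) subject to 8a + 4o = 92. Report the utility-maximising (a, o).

a* = 4, o* = 15

MU_a = (o−3)^3, MU_o = 3·(a−2)·(o−3)^2.
MRS = (1/3)·(o−3)/(a−2).
Tangency: set MRS = p_a/p_o = 8/4 = 2.
So (1/3)·(o − 3)/(a − 2) = 2, i.e. (o − 3) = 6·(a − 2).
Rewrite the budget in excess-of-subsistence terms: 8·(a − 2) + 4·(o − 3) = 92 − 8·2 − 4·3 = 64.
Substituting, 32·(a − 2) = 64, so a − 2 = 2 and a* = 4.
Then o − 3 = 6·2 = 12, so o* = 15.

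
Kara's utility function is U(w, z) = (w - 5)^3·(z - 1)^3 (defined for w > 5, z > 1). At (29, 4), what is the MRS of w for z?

MRS = 0.125

MU_w = 3·(w−5)^2·(z−1)^3, MU_z = 3·(w−5)^3·(z−1)^2.
MRS = (z−1)/(w−5).
At (29, 4): MRS = 0.125.
The indifference curve has slope −0.125 at this bundle.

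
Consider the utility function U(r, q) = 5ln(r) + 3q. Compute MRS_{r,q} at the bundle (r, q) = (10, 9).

MU_r = 5/r, MU_q = 3.
MRS = 5/r ÷ 3.
At (10, 9): MRS = 1/6.
The indifference curve has slope −1/6 at this bundle.

MRS = 1/6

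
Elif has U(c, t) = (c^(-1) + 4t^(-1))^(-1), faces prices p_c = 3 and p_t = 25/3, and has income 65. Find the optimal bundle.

For CES with ρ = -1, MRS = (1/4)·(t/c)^2.
Tangency: set MRS = p_c/p_t = 3/(25/3) = 9/25.
So (t/c)^2 = 36/25; taking the square root, t/c = 1.2, i.e. t = 1.2·c.
Substitute into the budget 3·c + (25/3)·t = 65: 13·c = 65, so c* = 5 and t* = 1.2·5 = 6.

c* = 5, t* = 6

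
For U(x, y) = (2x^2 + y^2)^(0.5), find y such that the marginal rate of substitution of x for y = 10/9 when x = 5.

For CES with ρ = 2, MRS = (2/1)·(y/x)^(-1).
Setting (2/1)·(y/5)^(-1) = 10/9 gives (y/5)^(-1) = 5/9, so y/5 = 1.8 and y = 9.

y = 9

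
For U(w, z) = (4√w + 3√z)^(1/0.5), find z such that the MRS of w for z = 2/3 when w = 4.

z = 1

For CES with ρ = 0.5, MRS = (4/3)·√(z/w).
Setting (4/3)·√(z/4) = 2/3 gives √(z/4) = 0.5, so z/4 = 0.25 and z = 1.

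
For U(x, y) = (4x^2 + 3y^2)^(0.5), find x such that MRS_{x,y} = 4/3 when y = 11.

For CES with ρ = 2, MRS = (4/3)·(y/x)^(-1).
Setting (4/3)·(11/x)^(-1) = 4/3 gives (11/x)^(-1) = 1, so 11/x = 1 and x = 11.

x = 11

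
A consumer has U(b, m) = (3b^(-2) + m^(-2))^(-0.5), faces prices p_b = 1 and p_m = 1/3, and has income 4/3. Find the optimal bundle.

For CES with ρ = -2, MRS = (3/1)·(m/b)^3.
Tangency: set MRS = p_b/p_m = 1/(1/3) = 3.
So (m/b)^3 = 1; taking the cube root, m/b = 1, i.e. m = b.
Substitute into the budget 1·b + (1/3)·m = 4/3: (4/3)·b = 4/3, so b* = 1 and m* = 1.

b* = 1, m* = 1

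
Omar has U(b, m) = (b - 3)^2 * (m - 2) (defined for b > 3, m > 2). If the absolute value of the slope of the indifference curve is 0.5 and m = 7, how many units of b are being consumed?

MU_b = 2·(b−3)·(m−2), MU_m = (b−3)^2.
MRS = (2/1)·(m−2)/(b−3).
Substitute m = 7: MRS = 10/(b − 3). Setting this equal to 0.5 gives b − 3 = 10/0.5 = 20, so b = 23.

b = 23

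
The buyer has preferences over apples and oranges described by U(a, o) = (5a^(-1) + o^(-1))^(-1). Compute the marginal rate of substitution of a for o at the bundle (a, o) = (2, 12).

For CES with ρ = -1, MRS = (5/1)·(o/a)^2.
At (2, 12): MRS = 180.
So at (2, 12) the consumer would give up 180 units of o for one more unit of a.

MRS = 180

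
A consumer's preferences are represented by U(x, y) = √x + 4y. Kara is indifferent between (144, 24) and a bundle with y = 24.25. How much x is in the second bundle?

x = 121

U(144, 24) = 108.
Set U(x, 24.25) = 108 and solve.
With y = 24.25: √x = 108 − 4·24.25 = 11, so √x = 11 and x = 121.
Check: U(121, 24.25) = 108.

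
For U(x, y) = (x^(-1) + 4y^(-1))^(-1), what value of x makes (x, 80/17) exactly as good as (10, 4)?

U depends on (x, y) only through S = x^(-1) + 4y^(-1), so equal utility means equal S. At (10, 4): S = 1.1.
With y = 80/17: 4·(80/17)^(-1) = 0.85, so x^(-1) = 1.1 − 0.85 = 0.25.
Hence x = 1/0.25 = 4.
Check: U(4, 80/17) = 0.9091.

x = 4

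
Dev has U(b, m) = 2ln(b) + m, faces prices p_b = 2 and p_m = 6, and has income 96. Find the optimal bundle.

b* = 6, m* = 14

MU_b = 2/b, MU_m = 1.
MRS = 2/b ÷ 1.
Tangency: set MRS = p_b/p_m = 2/6 = 1/3.
MRS depends only on b: 2/b = 1/3 ⇒ b* = 2/(1/3) = 6.
From the budget, 6·m = 96 − 2·6 = 84, so m* = 14.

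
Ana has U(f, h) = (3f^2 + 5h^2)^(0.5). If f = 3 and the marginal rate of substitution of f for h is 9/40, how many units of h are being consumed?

h = 8

For CES with ρ = 2, MRS = (3/5)·(h/f)^(-1).
Setting (3/5)·(h/3)^(-1) = 9/40 gives (h/3)^(-1) = 0.375, so h/3 = 8/3 and h = 8.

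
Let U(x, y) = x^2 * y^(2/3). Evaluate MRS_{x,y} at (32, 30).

MU_x = 2·x·y^(2/3) and MU_y = 2/3·x^2·y^(-1/3).
MRS = MU_x/MU_y = (3)·y/x.
At (32, 30): MRS = 45/16.
So at (32, 30) the consumer would give up 45/16 units of y for one more unit of x.

MRS = 45/16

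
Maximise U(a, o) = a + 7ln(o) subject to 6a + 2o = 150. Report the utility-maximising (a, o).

MU_a = 1, MU_o = 7/o.
MRS = 1 ÷ (7/o).
Tangency: set MRS = p_a/p_o = 6/2 = 3.
MRS depends only on o: (1/7)·o = 3 ⇒ o* = 3/(1/7) = 21.
From the budget, 6·a = 150 − 2·21 = 108, so a* = 18.

a* = 18, o* = 21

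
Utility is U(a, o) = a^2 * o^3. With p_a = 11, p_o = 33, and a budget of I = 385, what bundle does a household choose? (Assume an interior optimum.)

MU_a = 2·a·o^3 and MU_o = 3·a^2·o^2.
MRS = MU_a/MU_o = (2/3)·o/a.
Tangency: set MRS = p_a/p_o = 11/33 = 1/3.
So (2/3)·o/a = 1/3, i.e. o = 0.5·a.
Substitute into the budget 11·a + 33·o = 385: 27.5·a = 385, so a* = 14.
Then o* = 0.5·14 = 7.

a* = 14, o* = 7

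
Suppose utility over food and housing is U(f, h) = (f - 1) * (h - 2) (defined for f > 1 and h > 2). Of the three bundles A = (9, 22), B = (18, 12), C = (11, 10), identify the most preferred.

Evaluate utility at each bundle:
U(A) = 160.
U(B) = 170.
U(C) = 80.
Highest utility is B, so B ≻ A ≻ C.

Bundle B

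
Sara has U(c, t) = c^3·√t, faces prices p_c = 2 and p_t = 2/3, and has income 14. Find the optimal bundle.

c* = 6, t* = 3

MU_c = 3·c^2·√t and MU_t = 0.5·c^3·t^(-0.5).
MRS = MU_c/MU_t = (6)·t/c.
Tangency: set MRS = p_c/p_t = 2/(2/3) = 3.
So (6)·t/c = 3, i.e. t = 0.5·c.
Substitute into the budget 2·c + (2/3)·t = 14: (7/3)·c = 14, so c* = 6.
Then t* = 0.5·6 = 3.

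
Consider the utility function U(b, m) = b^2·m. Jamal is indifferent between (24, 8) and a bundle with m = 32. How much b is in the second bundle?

U(24, 8) = 4608.
Set U(b, 32) = 4608 and solve.
With m = 32: b^2 = 4608/32 = 144; taking the square root, b = 12.
Check: U(12, 32) = 4608.

b = 12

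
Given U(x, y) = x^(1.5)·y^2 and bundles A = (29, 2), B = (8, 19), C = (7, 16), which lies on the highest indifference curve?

Evaluate utility at each bundle:
U(A) = 624.679.
U(B) = 8168.498.
U(C) = 4741.186.
Highest utility is B, so B ≻ C ≻ A.

Bundle B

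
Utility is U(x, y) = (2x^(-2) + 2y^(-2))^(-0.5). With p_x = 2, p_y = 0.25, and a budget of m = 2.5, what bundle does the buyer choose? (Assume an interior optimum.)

For CES with ρ = -2, MRS = (y/x)^3.
Tangency: set MRS = p_x/p_y = 2/0.25 = 8.
So (y/x)^3 = 8; taking the cube root, y/x = 2, i.e. y = 2·x.
Substitute into the budget 2·x + 0.25·y = 2.5: 2.5·x = 2.5, so x* = 1 and y* = 2·1 = 2.

x* = 1, y* = 2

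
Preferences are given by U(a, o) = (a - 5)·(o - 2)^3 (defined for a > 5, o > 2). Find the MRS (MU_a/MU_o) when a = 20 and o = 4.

MU_a = (o−2)^3, MU_o = 3·(a−5)·(o−2)^2.
MRS = (1/3)·(o−2)/(a−5).
At (20, 4): MRS = 2/45.
That is, one extra unit of a is worth 2/45 units of o at the margin.

MRS = 2/45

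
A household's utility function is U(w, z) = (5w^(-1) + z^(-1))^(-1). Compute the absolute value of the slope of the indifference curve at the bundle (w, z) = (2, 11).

MRS = 151.25

For CES with ρ = -1, MRS = (5/1)·(z/w)^2.
At (2, 11): MRS = 151.25.
That is, one extra unit of w is worth 151.25 units of z at the margin.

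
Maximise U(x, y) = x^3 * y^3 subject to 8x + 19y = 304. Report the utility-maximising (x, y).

MU_x = 3·x^2·y^3 and MU_y = 3·x^3·y^2.
MRS = MU_x/MU_y = y/x.
Tangency: set MRS = p_x/p_y = 8/19.
So y/x = 8/19, i.e. y = (8/19)·x.
Substitute into the budget 8·x + 19·y = 304: 16·x = 304, so x* = 19.
Then y* = (8/19)·19 = 8.

x* = 19, y* = 8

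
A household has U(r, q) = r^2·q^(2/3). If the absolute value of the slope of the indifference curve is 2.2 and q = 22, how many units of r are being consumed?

MU_r = 2·r·q^(2/3) and MU_q = 2/3·r^2·q^(-1/3).
MRS = MU_r/MU_q = (3)·q/r.
Substitute q = 22: MRS = 66/r. Setting 66/r = 2.2 gives r = 66/2.2 = 30.

r = 30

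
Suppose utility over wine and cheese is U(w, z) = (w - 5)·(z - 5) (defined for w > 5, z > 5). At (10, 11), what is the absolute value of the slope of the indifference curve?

MRS = 1.2

MU_w = (z−5), MU_z = (w−5).
MRS = (z−5)/(w−5).
At (10, 11): MRS = 1.2.
So at (10, 11) the consumer would give up 1.2 units of z for one more unit of w.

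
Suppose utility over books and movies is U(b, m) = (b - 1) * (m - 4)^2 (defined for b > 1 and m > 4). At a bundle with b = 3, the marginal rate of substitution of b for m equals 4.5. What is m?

MU_b = (m−4)^2, MU_m = 2·(b−1)·(m−4).
MRS = (1/2)·(m−4)/(b−1).
Substitute b = 3: MRS = (m − 4)/4. Setting this equal to 4.5 gives m − 4 = 4.5·4 = 18, so m = 22.

m = 22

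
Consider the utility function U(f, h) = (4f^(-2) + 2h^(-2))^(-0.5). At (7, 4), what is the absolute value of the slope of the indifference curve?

MRS = 128/343

For CES with ρ = -2, MRS = (4/2)·(h/f)^3.
At (7, 4): MRS = 128/343.
The indifference curve has slope −128/343 at this bundle.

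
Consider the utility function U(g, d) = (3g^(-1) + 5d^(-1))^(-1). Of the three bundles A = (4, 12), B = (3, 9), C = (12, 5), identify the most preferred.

Bundle A

Evaluate utility at each bundle:
U(A) = 0.857.
U(B) = 0.643.
U(C) = 0.800.
Highest utility is A, so A ≻ C ≻ B.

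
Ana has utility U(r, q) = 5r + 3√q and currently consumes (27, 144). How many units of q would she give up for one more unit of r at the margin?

MU_r = 5, MU_q = 3/(2√q).
MRS = 5 ÷ (3/(2√q)).
At (27, 144): MRS = 40.
That is, one extra unit of r is worth 40 units of q at the margin.

MRS = 40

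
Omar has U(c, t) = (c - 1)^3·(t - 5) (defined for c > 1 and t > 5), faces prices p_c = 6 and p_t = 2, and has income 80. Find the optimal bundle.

MU_c = 3·(c−1)^2·(t−5), MU_t = (c−1)^3.
MRS = (3/1)·(t−5)/(c−1).
Tangency: set MRS = p_c/p_t = 6/2 = 3.
So (3/1)·(t − 5)/(c − 1) = 3, i.e. (t − 5) = (c − 1).
Rewrite the budget in excess-of-subsistence terms: 6·(c − 1) + 2·(t − 5) = 80 − 6·1 − 2·5 = 64.
Substituting, 8·(c − 1) = 64, so c − 1 = 8 and c* = 9.
Then t − 5 = 8, so t* = 13.

c* = 9, t* = 13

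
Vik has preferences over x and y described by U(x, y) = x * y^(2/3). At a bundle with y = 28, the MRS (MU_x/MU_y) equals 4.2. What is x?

x = 10

MU_x = y^(2/3) and MU_y = 2/3·x·y^(-1/3).
MRS = MU_x/MU_y = (1.5)·y/x.
Substitute y = 28: MRS = 42/x. Setting 42/x = 4.2 gives x = 42/4.2 = 10.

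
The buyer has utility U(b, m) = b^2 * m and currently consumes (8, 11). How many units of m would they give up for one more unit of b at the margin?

MRS = 2.75

MU_b = 2·b·m and MU_m = b^2.
MRS = MU_b/MU_m = (2/1)·m/b.
At (8, 11): MRS = 2.75.
So at (8, 11) the consumer would give up 2.75 units of m for one more unit of b.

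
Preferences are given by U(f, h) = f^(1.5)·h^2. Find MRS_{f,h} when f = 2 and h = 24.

MU_f = 1.5·√f·h^2 and MU_h = 2·f^(1.5)·h.
MRS = MU_f/MU_h = (0.75)·h/f.
At (2, 24): MRS = 9.
So at (2, 24) the consumer would give up 9 units of h for one more unit of f.

MRS = 9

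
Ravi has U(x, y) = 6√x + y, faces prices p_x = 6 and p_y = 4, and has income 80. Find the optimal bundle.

MU_x = 6/(2√x), MU_y = 1.
MRS = 6/(2√x) ÷ 1.
Tangency: set MRS = p_x/p_y = 6/4 = 1.5.
MRS depends only on x: 3/√x = 1.5 ⇒ √x = 3/1.5 = 2 ⇒ x* = 4.
From the budget, 4·y = 80 − 6·4 = 56, so y* = 14.

x* = 4, y* = 14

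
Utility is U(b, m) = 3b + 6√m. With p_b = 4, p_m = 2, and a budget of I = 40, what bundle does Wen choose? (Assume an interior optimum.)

b* = 8, m* = 4

MU_b = 3, MU_m = 6/(2√m).
MRS = 3 ÷ (6/(2√m)).
Tangency: set MRS = p_b/p_m = 4/2 = 2.
MRS depends only on m: √m = 2 ⇒ √m = 2 ⇒ m* = 4.
From the budget, 4·b = 40 − 2·4 = 32, so b* = 8.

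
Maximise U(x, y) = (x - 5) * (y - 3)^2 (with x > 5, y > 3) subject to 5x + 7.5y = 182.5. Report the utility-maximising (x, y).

x* = 14, y* = 15

MU_x = (y−3)^2, MU_y = 2·(x−5)·(y−3).
MRS = (1/2)·(y−3)/(x−5).
Tangency: set MRS = p_x/p_y = 5/7.5 = 2/3.
So (1/2)·(y − 3)/(x − 5) = 2/3, i.e. (y − 3) = (4/3)·(x − 5).
Rewrite the budget in excess-of-subsistence terms: 5·(x − 5) + 7.5·(y − 3) = 182.5 − 5·5 − 7.5·3 = 135.
Substituting, 15·(x − 5) = 135, so x − 5 = 9 and x* = 14.
Then y − 3 = (4/3)·9 = 12, so y* = 15.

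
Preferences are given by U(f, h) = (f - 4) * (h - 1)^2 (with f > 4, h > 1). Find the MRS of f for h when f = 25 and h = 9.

MRS = 4/21

MU_f = (h−1)^2, MU_h = 2·(f−4)·(h−1).
MRS = (1/2)·(h−1)/(f−4).
At (25, 9): MRS = 4/21.
The indifference curve has slope −4/21 at this bundle.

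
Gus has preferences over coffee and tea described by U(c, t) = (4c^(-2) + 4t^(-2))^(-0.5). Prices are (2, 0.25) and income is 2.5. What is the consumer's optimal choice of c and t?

c* = 1, t* = 2

For CES with ρ = -2, MRS = (t/c)^3.
Tangency: set MRS = p_c/p_t = 2/0.25 = 8.
So (t/c)^3 = 8; taking the cube root, t/c = 2, i.e. t = 2·c.
Substitute into the budget 2·c + 0.25·t = 2.5: 2.5·c = 2.5, so c* = 1 and t* = 2·1 = 2.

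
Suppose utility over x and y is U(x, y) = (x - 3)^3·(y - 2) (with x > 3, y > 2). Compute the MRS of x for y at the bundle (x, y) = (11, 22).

MRS = 7.5

MU_x = 3·(x−3)^2·(y−2), MU_y = (x−3)^3.
MRS = (3/1)·(y−2)/(x−3).
At (11, 22): MRS = 7.5.
So at (11, 22) the consumer would give up 7.5 units of y for one more unit of x.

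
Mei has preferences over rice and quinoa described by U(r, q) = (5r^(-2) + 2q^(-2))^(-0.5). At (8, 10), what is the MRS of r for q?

For CES with ρ = -2, MRS = (5/2)·(q/r)^3.
At (8, 10): MRS = 625/128.
The indifference curve has slope −625/128 at this bundle.

MRS = 625/128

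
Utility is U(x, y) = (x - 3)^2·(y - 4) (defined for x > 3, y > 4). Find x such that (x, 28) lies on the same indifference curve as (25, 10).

x = 14

U(25, 10) = 2904.
Set U(x, 28) = 2904 and solve.
With y = 28: (28 − 4) = 24, so (x − 3)^2 = 2904/24 = 121.
Taking the square root (with x > 3): x − 3 = 11, so x = 14.
Check: U(14, 28) = 2904.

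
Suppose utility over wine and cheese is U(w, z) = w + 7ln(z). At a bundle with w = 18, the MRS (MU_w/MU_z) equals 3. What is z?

z = 21

MU_w = 1, MU_z = 7/z.
MRS = 1 ÷ (7/z).
MRS depends only on z: (1/7)·z = 3 ⇒ z = 3/(1/7) = 21.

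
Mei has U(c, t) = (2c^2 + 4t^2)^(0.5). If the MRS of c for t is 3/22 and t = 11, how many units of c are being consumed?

c = 3

For CES with ρ = 2, MRS = (2/4)·(t/c)^(-1).
Setting (2/4)·(11/c)^(-1) = 3/22 gives (11/c)^(-1) = 3/11, so 11/c = 11/3 and c = 3.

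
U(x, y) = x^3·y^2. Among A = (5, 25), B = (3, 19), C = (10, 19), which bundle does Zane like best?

Evaluate utility at each bundle:
U(A) = 78125.
U(B) = 9747.
U(C) = 361000.
Highest utility is C, so C ≻ A ≻ B.

Bundle C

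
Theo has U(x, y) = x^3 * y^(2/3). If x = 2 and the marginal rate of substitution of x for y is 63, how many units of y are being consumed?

MU_x = 3·x^2·y^(2/3) and MU_y = 2/3·x^3·y^(-1/3).
MRS = MU_x/MU_y = (4.5)·y/x.
Substitute x = 2: MRS = y/(4/9). Setting y/(4/9) = 63 gives y = 63·(4/9) = 28.

y = 28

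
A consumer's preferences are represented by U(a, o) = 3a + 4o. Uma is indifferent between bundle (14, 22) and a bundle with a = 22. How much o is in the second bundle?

o = 16

U(14, 22) = 130.
Set U(22, o) = 130 and solve.
3·22 + 4o = 130 ⇒ 4o = 64 ⇒ o = 16.
Check: U(22, 16) = 130.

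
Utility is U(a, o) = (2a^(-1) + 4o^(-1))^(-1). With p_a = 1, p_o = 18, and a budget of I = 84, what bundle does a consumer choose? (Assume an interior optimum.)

a* = 12, o* = 4

For CES with ρ = -1, MRS = (2/4)·(o/a)^2.
Tangency: set MRS = p_a/p_o = 1/18.
So (o/a)^2 = 1/9; taking the square root, o/a = 1/3, i.e. o = (1/3)·a.
Substitute into the budget 1·a + 18·o = 84: 7·a = 84, so a* = 12 and o* = (1/3)·12 = 4.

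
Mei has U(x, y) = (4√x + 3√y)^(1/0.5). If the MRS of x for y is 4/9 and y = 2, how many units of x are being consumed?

For CES with ρ = 0.5, MRS = (4/3)·√(y/x).
Setting (4/3)·√(2/x) = 4/9 gives √(2/x) = 1/3, so 2/x = 1/9 and x = 18.

x = 18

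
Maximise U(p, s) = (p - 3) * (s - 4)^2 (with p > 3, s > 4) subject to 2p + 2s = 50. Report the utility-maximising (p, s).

p* = 9, s* = 16

MU_p = (s−4)^2, MU_s = 2·(p−3)·(s−4).
MRS = (1/2)·(s−4)/(p−3).
Tangency: set MRS = p_p/p_s = 2/2 = 1.
So (1/2)·(s − 4)/(p − 3) = 1, i.e. (s − 4) = 2·(p − 3).
Rewrite the budget in excess-of-subsistence terms: 2·(p − 3) + 2·(s − 4) = 50 − 2·3 − 2·4 = 36.
Substituting, 6·(p − 3) = 36, so p − 3 = 6 and p* = 9.
Then s − 4 = 2·6 = 12, so s* = 16.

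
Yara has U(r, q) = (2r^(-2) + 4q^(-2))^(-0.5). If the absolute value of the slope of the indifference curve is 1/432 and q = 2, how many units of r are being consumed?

For CES with ρ = -2, MRS = (2/4)·(q/r)^3.
Setting (2/4)·(2/r)^3 = 1/432 gives (2/r)^3 = 1/216, so 2/r = 1/6 and r = 12.

r = 12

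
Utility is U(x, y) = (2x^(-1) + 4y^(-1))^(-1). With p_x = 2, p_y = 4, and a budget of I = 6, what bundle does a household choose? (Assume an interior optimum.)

x* = 1, y* = 1

For CES with ρ = -1, MRS = (2/4)·(y/x)^2.
Tangency: set MRS = p_x/p_y = 2/4 = 0.5.
So (y/x)^2 = 1; taking the square root, y/x = 1, i.e. y = x.
Substitute into the budget 2·x + 4·y = 6: 6·x = 6, so x* = 1 and y* = 1.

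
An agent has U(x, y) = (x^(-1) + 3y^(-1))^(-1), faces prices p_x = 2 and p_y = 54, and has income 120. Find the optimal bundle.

x* = 6, y* = 2

For CES with ρ = -1, MRS = (1/3)·(y/x)^2.
Tangency: set MRS = p_x/p_y = 2/54 = 1/27.
So (y/x)^2 = 1/9; taking the square root, y/x = 1/3, i.e. y = (1/3)·x.
Substitute into the budget 2·x + 54·y = 120: 20·x = 120, so x* = 6 and y* = (1/3)·6 = 2.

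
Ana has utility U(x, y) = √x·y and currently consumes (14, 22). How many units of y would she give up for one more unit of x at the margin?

MU_x = 0.5·x^(-0.5)·y and MU_y = √x.
MRS = MU_x/MU_y = (0.5)·y/x.
At (14, 22): MRS = 11/14.
So at (14, 22) the consumer would give up 11/14 units of y for one more unit of x.

MRS = 11/14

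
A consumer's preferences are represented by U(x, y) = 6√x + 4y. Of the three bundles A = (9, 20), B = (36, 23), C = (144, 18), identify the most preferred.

Bundle C

Evaluate utility at each bundle:
U(A) = 98.000.
U(B) = 128.000.
U(C) = 144.000.
Highest utility is C, so C ≻ B ≻ A.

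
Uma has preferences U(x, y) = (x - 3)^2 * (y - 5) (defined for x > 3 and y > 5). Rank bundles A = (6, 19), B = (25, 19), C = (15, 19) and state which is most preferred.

Bundle B

Evaluate utility at each bundle:
U(A) = 126.
U(B) = 6776.
U(C) = 2016.
Highest utility is B, so B ≻ C ≻ A.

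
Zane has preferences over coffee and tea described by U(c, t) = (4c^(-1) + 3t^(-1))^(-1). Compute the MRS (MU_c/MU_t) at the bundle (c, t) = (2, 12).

For CES with ρ = -1, MRS = (4/3)·(t/c)^2.
At (2, 12): MRS = 48.
That is, one extra unit of c is worth 48 units of t at the margin.

MRS = 48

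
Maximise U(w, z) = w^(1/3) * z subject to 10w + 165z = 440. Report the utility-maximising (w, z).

MU_w = 1/3·w^(-2/3)·z and MU_z = w^(1/3).
MRS = MU_w/MU_z = (1/3)·z/w.
Tangency: set MRS = p_w/p_z = 10/165 = 2/33.
So (1/3)·z/w = 2/33, i.e. z = (2/11)·w.
Substitute into the budget 10·w + 165·z = 440: 40·w = 440, so w* = 11.
Then z* = (2/11)·11 = 2.

w* = 11, z* = 2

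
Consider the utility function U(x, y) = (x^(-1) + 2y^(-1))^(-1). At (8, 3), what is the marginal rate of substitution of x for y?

MRS = 9/128

For CES with ρ = -1, MRS = (1/2)·(y/x)^2.
At (8, 3): MRS = 9/128.
The indifference curve has slope −9/128 at this bundle.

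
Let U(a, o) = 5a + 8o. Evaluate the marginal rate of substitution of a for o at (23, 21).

MU_a = 5, MU_o = 8, so MRS = 5/8 = 0.625 at every bundle.
At (23, 21): MRS = 0.625.
That is, one extra unit of a is worth 0.625 units of o at the margin.

MRS = 0.625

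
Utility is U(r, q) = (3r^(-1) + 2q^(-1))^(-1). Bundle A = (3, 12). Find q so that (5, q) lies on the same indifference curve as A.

q = 60/17

U depends on (r, q) only through S = 3r^(-1) + 2q^(-1), so equal utility means equal S. At (3, 12): S = 7/6.
With r = 5: 3·5^(-1) = 0.6, so 2q^(-1) = 7/6 − 0.6 = 17/30, i.e. q^(-1) = 17/60.
Hence q = 1/(17/60) = 60/17.
Check: U(5, 60/17) = 0.8571.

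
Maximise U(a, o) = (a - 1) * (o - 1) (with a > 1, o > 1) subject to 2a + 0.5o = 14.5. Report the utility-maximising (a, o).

a* = 4, o* = 13

MU_a = (o−1), MU_o = (a−1).
MRS = (o−1)/(a−1).
Tangency: set MRS = p_a/p_o = 2/0.5 = 4.
So (o − 1)/(a − 1) = 4, i.e. (o − 1) = 4·(a − 1).
Rewrite the budget in excess-of-subsistence terms: 2·(a − 1) + 0.5·(o − 1) = 14.5 − 2·1 − 0.5·1 = 12.
Substituting, 4·(a − 1) = 12, so a − 1 = 3 and a* = 4.
Then o − 1 = 4·3 = 12, so o* = 13.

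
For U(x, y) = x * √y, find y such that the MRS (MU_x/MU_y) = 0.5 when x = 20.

y = 5

MU_x = √y and MU_y = 0.5·x·y^(-0.5).
MRS = MU_x/MU_y = (2)·y/x.
Substitute x = 20: MRS = y/10. Setting y/10 = 0.5 gives y = 0.5·10 = 5.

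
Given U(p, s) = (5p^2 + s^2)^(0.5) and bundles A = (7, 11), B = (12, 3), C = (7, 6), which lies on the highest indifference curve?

Evaluate utility at each bundle:
U(A) = 19.131.
U(B) = 27.000.
U(C) = 16.763.
Highest utility is B, so B ≻ A ≻ C.

Bundle B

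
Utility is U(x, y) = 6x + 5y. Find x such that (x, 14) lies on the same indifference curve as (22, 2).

U(22, 2) = 142.
Set U(x, 14) = 142 and solve.
6x + 5·14 = 142 ⇒ 6x = 72 ⇒ x = 12.
Check: U(12, 14) = 142.

x = 12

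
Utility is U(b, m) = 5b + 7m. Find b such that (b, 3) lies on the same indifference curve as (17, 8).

b = 24

U(17, 8) = 141.
Set U(b, 3) = 141 and solve.
5b + 7·3 = 141 ⇒ 5b = 120 ⇒ b = 24.
Check: U(24, 3) = 141.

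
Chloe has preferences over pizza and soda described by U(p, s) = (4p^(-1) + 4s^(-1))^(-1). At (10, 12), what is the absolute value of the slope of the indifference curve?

For CES with ρ = -1, MRS = (s/p)^2.
At (10, 12): MRS = 36/25.
That is, one extra unit of p is worth 36/25 units of s at the margin.

MRS = 36/25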